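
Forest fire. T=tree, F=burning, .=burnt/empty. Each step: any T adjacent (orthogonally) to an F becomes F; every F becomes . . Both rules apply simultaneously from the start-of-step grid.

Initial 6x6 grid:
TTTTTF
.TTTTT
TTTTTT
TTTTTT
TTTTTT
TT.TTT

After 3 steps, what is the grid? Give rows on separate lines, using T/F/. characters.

Step 1: 2 trees catch fire, 1 burn out
  TTTTF.
  .TTTTF
  TTTTTT
  TTTTTT
  TTTTTT
  TT.TTT
Step 2: 3 trees catch fire, 2 burn out
  TTTF..
  .TTTF.
  TTTTTF
  TTTTTT
  TTTTTT
  TT.TTT
Step 3: 4 trees catch fire, 3 burn out
  TTF...
  .TTF..
  TTTTF.
  TTTTTF
  TTTTTT
  TT.TTT

TTF...
.TTF..
TTTTF.
TTTTTF
TTTTTT
TT.TTT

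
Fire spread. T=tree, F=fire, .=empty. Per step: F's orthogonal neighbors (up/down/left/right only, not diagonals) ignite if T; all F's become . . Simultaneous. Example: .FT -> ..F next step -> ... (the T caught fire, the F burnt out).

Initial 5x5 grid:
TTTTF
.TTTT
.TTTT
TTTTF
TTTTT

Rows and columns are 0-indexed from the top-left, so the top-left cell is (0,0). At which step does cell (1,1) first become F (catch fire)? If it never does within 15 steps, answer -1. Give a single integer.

Step 1: cell (1,1)='T' (+5 fires, +2 burnt)
Step 2: cell (1,1)='T' (+5 fires, +5 burnt)
Step 3: cell (1,1)='T' (+5 fires, +5 burnt)
Step 4: cell (1,1)='F' (+5 fires, +5 burnt)
  -> target ignites at step 4
Step 5: cell (1,1)='.' (+1 fires, +5 burnt)
Step 6: cell (1,1)='.' (+0 fires, +1 burnt)
  fire out at step 6

4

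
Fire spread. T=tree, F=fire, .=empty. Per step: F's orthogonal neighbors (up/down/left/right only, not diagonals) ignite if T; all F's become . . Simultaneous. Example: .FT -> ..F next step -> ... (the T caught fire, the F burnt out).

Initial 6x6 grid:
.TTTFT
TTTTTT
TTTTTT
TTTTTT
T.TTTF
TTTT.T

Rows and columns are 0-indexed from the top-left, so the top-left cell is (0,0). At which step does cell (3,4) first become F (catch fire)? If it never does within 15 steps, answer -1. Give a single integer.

Step 1: cell (3,4)='T' (+6 fires, +2 burnt)
Step 2: cell (3,4)='F' (+7 fires, +6 burnt)
  -> target ignites at step 2
Step 3: cell (3,4)='.' (+6 fires, +7 burnt)
Step 4: cell (3,4)='.' (+4 fires, +6 burnt)
Step 5: cell (3,4)='.' (+4 fires, +4 burnt)
Step 6: cell (3,4)='.' (+3 fires, +4 burnt)
Step 7: cell (3,4)='.' (+1 fires, +3 burnt)
Step 8: cell (3,4)='.' (+0 fires, +1 burnt)
  fire out at step 8

2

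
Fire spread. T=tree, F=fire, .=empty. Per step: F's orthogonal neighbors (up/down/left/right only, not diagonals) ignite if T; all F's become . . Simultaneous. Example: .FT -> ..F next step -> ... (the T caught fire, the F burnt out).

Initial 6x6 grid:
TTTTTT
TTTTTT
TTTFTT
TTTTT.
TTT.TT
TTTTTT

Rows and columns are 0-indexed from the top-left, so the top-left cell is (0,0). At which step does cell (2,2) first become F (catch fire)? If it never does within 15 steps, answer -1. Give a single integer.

Step 1: cell (2,2)='F' (+4 fires, +1 burnt)
  -> target ignites at step 1
Step 2: cell (2,2)='.' (+7 fires, +4 burnt)
Step 3: cell (2,2)='.' (+8 fires, +7 burnt)
Step 4: cell (2,2)='.' (+8 fires, +8 burnt)
Step 5: cell (2,2)='.' (+5 fires, +8 burnt)
Step 6: cell (2,2)='.' (+1 fires, +5 burnt)
Step 7: cell (2,2)='.' (+0 fires, +1 burnt)
  fire out at step 7

1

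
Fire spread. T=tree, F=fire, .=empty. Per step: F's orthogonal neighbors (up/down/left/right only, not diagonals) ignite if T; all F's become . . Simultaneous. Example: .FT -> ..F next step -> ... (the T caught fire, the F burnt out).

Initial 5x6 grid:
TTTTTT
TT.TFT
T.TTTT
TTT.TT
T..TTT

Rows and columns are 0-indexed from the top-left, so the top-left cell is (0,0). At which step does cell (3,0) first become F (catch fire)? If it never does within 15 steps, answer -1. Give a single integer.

Step 1: cell (3,0)='T' (+4 fires, +1 burnt)
Step 2: cell (3,0)='T' (+5 fires, +4 burnt)
Step 3: cell (3,0)='T' (+4 fires, +5 burnt)
Step 4: cell (3,0)='T' (+4 fires, +4 burnt)
Step 5: cell (3,0)='T' (+3 fires, +4 burnt)
Step 6: cell (3,0)='F' (+2 fires, +3 burnt)
  -> target ignites at step 6
Step 7: cell (3,0)='.' (+2 fires, +2 burnt)
Step 8: cell (3,0)='.' (+0 fires, +2 burnt)
  fire out at step 8

6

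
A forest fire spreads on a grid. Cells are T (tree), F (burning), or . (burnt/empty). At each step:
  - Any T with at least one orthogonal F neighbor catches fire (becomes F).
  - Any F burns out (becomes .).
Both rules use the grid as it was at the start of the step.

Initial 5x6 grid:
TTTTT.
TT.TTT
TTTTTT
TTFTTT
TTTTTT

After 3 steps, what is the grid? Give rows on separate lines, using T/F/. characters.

Step 1: 4 trees catch fire, 1 burn out
  TTTTT.
  TT.TTT
  TTFTTT
  TF.FTT
  TTFTTT
Step 2: 6 trees catch fire, 4 burn out
  TTTTT.
  TT.TTT
  TF.FTT
  F...FT
  TF.FTT
Step 3: 7 trees catch fire, 6 burn out
  TTTTT.
  TF.FTT
  F...FT
  .....F
  F...FT

TTTTT.
TF.FTT
F...FT
.....F
F...FT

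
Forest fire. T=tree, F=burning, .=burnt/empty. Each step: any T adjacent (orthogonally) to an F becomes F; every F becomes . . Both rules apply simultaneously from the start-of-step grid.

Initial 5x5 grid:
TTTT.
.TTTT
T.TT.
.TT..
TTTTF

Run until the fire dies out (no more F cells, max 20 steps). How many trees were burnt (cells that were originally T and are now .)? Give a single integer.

Answer: 16

Derivation:
Step 1: +1 fires, +1 burnt (F count now 1)
Step 2: +1 fires, +1 burnt (F count now 1)
Step 3: +2 fires, +1 burnt (F count now 2)
Step 4: +3 fires, +2 burnt (F count now 3)
Step 5: +2 fires, +3 burnt (F count now 2)
Step 6: +3 fires, +2 burnt (F count now 3)
Step 7: +3 fires, +3 burnt (F count now 3)
Step 8: +1 fires, +3 burnt (F count now 1)
Step 9: +0 fires, +1 burnt (F count now 0)
Fire out after step 9
Initially T: 17, now '.': 24
Total burnt (originally-T cells now '.'): 16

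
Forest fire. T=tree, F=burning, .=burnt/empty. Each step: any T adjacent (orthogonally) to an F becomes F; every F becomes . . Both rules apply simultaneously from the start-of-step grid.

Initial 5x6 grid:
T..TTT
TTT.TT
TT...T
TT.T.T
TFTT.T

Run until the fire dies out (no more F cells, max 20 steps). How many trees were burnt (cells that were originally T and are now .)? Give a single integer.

Answer: 12

Derivation:
Step 1: +3 fires, +1 burnt (F count now 3)
Step 2: +3 fires, +3 burnt (F count now 3)
Step 3: +3 fires, +3 burnt (F count now 3)
Step 4: +2 fires, +3 burnt (F count now 2)
Step 5: +1 fires, +2 burnt (F count now 1)
Step 6: +0 fires, +1 burnt (F count now 0)
Fire out after step 6
Initially T: 20, now '.': 22
Total burnt (originally-T cells now '.'): 12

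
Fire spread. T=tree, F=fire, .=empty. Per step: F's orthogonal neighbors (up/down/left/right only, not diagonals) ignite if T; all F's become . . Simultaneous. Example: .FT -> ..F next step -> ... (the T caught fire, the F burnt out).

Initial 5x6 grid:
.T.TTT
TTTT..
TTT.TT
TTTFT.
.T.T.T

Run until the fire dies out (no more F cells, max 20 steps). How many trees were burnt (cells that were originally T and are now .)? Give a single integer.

Step 1: +3 fires, +1 burnt (F count now 3)
Step 2: +3 fires, +3 burnt (F count now 3)
Step 3: +5 fires, +3 burnt (F count now 5)
Step 4: +3 fires, +5 burnt (F count now 3)
Step 5: +3 fires, +3 burnt (F count now 3)
Step 6: +1 fires, +3 burnt (F count now 1)
Step 7: +1 fires, +1 burnt (F count now 1)
Step 8: +0 fires, +1 burnt (F count now 0)
Fire out after step 8
Initially T: 20, now '.': 29
Total burnt (originally-T cells now '.'): 19

Answer: 19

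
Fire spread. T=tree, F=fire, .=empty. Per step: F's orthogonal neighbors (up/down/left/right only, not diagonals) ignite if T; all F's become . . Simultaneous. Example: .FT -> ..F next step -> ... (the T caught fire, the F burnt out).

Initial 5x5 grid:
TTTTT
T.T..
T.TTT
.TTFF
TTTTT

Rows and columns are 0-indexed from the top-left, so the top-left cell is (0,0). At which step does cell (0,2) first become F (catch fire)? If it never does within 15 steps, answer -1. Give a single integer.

Step 1: cell (0,2)='T' (+5 fires, +2 burnt)
Step 2: cell (0,2)='T' (+3 fires, +5 burnt)
Step 3: cell (0,2)='T' (+2 fires, +3 burnt)
Step 4: cell (0,2)='F' (+2 fires, +2 burnt)
  -> target ignites at step 4
Step 5: cell (0,2)='.' (+2 fires, +2 burnt)
Step 6: cell (0,2)='.' (+2 fires, +2 burnt)
Step 7: cell (0,2)='.' (+1 fires, +2 burnt)
Step 8: cell (0,2)='.' (+1 fires, +1 burnt)
Step 9: cell (0,2)='.' (+0 fires, +1 burnt)
  fire out at step 9

4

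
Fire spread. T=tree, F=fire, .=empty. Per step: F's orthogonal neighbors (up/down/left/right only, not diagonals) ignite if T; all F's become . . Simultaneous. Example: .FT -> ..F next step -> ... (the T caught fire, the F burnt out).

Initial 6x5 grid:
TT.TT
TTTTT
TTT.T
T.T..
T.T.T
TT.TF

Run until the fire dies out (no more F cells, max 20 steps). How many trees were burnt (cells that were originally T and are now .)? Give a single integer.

Step 1: +2 fires, +1 burnt (F count now 2)
Step 2: +0 fires, +2 burnt (F count now 0)
Fire out after step 2
Initially T: 21, now '.': 11
Total burnt (originally-T cells now '.'): 2

Answer: 2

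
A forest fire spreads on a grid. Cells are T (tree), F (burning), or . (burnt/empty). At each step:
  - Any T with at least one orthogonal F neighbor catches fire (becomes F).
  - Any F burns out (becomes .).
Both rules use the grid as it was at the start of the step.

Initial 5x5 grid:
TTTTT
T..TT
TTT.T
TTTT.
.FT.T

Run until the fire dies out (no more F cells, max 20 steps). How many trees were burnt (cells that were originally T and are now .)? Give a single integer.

Answer: 17

Derivation:
Step 1: +2 fires, +1 burnt (F count now 2)
Step 2: +3 fires, +2 burnt (F count now 3)
Step 3: +3 fires, +3 burnt (F count now 3)
Step 4: +1 fires, +3 burnt (F count now 1)
Step 5: +1 fires, +1 burnt (F count now 1)
Step 6: +1 fires, +1 burnt (F count now 1)
Step 7: +1 fires, +1 burnt (F count now 1)
Step 8: +1 fires, +1 burnt (F count now 1)
Step 9: +2 fires, +1 burnt (F count now 2)
Step 10: +1 fires, +2 burnt (F count now 1)
Step 11: +1 fires, +1 burnt (F count now 1)
Step 12: +0 fires, +1 burnt (F count now 0)
Fire out after step 12
Initially T: 18, now '.': 24
Total burnt (originally-T cells now '.'): 17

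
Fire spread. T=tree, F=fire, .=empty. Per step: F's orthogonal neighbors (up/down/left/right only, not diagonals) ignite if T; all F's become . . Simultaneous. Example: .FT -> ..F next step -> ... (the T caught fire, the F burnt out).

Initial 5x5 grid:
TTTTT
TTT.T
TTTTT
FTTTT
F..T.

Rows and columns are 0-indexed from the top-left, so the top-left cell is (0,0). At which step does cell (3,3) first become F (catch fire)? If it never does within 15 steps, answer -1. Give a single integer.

Step 1: cell (3,3)='T' (+2 fires, +2 burnt)
Step 2: cell (3,3)='T' (+3 fires, +2 burnt)
Step 3: cell (3,3)='F' (+4 fires, +3 burnt)
  -> target ignites at step 3
Step 4: cell (3,3)='.' (+5 fires, +4 burnt)
Step 5: cell (3,3)='.' (+2 fires, +5 burnt)
Step 6: cell (3,3)='.' (+2 fires, +2 burnt)
Step 7: cell (3,3)='.' (+1 fires, +2 burnt)
Step 8: cell (3,3)='.' (+0 fires, +1 burnt)
  fire out at step 8

3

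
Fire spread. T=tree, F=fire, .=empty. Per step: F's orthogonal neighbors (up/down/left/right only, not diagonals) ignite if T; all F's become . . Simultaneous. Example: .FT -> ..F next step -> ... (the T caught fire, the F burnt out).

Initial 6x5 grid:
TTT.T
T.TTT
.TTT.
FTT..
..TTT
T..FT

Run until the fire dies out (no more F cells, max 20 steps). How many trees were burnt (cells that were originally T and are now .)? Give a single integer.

Step 1: +3 fires, +2 burnt (F count now 3)
Step 2: +4 fires, +3 burnt (F count now 4)
Step 3: +1 fires, +4 burnt (F count now 1)
Step 4: +2 fires, +1 burnt (F count now 2)
Step 5: +2 fires, +2 burnt (F count now 2)
Step 6: +2 fires, +2 burnt (F count now 2)
Step 7: +2 fires, +2 burnt (F count now 2)
Step 8: +1 fires, +2 burnt (F count now 1)
Step 9: +0 fires, +1 burnt (F count now 0)
Fire out after step 9
Initially T: 18, now '.': 29
Total burnt (originally-T cells now '.'): 17

Answer: 17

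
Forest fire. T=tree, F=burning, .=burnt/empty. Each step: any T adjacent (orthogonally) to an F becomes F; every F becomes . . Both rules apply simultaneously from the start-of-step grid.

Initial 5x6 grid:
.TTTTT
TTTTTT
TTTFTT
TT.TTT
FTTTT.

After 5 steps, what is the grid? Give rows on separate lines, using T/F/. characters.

Step 1: 6 trees catch fire, 2 burn out
  .TTTTT
  TTTFTT
  TTF.FT
  FT.FTT
  .FTTT.
Step 2: 10 trees catch fire, 6 burn out
  .TTFTT
  TTF.FT
  FF...F
  .F..FT
  ..FFT.
Step 3: 7 trees catch fire, 10 burn out
  .TF.FT
  FF...F
  ......
  .....F
  ....F.
Step 4: 2 trees catch fire, 7 burn out
  .F...F
  ......
  ......
  ......
  ......
Step 5: 0 trees catch fire, 2 burn out
  ......
  ......
  ......
  ......
  ......

......
......
......
......
......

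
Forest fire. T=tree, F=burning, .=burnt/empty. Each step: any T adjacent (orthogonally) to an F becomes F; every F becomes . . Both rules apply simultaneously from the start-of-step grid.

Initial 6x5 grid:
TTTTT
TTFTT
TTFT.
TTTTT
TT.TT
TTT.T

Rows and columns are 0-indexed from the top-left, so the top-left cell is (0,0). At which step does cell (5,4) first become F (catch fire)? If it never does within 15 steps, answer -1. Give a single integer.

Step 1: cell (5,4)='T' (+6 fires, +2 burnt)
Step 2: cell (5,4)='T' (+7 fires, +6 burnt)
Step 3: cell (5,4)='T' (+6 fires, +7 burnt)
Step 4: cell (5,4)='T' (+3 fires, +6 burnt)
Step 5: cell (5,4)='F' (+3 fires, +3 burnt)
  -> target ignites at step 5
Step 6: cell (5,4)='.' (+0 fires, +3 burnt)
  fire out at step 6

5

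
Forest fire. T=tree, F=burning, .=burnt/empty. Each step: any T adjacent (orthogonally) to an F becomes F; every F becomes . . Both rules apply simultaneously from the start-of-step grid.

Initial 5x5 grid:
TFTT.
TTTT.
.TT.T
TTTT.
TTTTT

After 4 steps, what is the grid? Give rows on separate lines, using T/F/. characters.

Step 1: 3 trees catch fire, 1 burn out
  F.FT.
  TFTT.
  .TT.T
  TTTT.
  TTTTT
Step 2: 4 trees catch fire, 3 burn out
  ...F.
  F.FT.
  .FT.T
  TTTT.
  TTTTT
Step 3: 3 trees catch fire, 4 burn out
  .....
  ...F.
  ..F.T
  TFTT.
  TTTTT
Step 4: 3 trees catch fire, 3 burn out
  .....
  .....
  ....T
  F.FT.
  TFTTT

.....
.....
....T
F.FT.
TFTTT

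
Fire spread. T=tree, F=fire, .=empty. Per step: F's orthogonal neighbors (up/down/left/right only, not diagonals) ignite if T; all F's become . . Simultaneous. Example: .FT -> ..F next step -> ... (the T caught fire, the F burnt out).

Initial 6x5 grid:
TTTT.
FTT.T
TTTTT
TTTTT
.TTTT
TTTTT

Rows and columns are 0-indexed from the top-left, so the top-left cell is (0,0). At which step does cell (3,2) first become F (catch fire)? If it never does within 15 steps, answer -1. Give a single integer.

Step 1: cell (3,2)='T' (+3 fires, +1 burnt)
Step 2: cell (3,2)='T' (+4 fires, +3 burnt)
Step 3: cell (3,2)='T' (+3 fires, +4 burnt)
Step 4: cell (3,2)='F' (+4 fires, +3 burnt)
  -> target ignites at step 4
Step 5: cell (3,2)='.' (+4 fires, +4 burnt)
Step 6: cell (3,2)='.' (+5 fires, +4 burnt)
Step 7: cell (3,2)='.' (+2 fires, +5 burnt)
Step 8: cell (3,2)='.' (+1 fires, +2 burnt)
Step 9: cell (3,2)='.' (+0 fires, +1 burnt)
  fire out at step 9

4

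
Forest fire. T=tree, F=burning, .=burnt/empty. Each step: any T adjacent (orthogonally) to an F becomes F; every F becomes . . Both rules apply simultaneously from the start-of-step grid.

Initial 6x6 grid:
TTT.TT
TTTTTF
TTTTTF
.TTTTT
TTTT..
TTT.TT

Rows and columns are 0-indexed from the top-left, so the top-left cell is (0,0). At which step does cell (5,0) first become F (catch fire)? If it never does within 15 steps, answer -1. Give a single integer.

Step 1: cell (5,0)='T' (+4 fires, +2 burnt)
Step 2: cell (5,0)='T' (+4 fires, +4 burnt)
Step 3: cell (5,0)='T' (+3 fires, +4 burnt)
Step 4: cell (5,0)='T' (+5 fires, +3 burnt)
Step 5: cell (5,0)='T' (+5 fires, +5 burnt)
Step 6: cell (5,0)='T' (+3 fires, +5 burnt)
Step 7: cell (5,0)='T' (+2 fires, +3 burnt)
Step 8: cell (5,0)='F' (+1 fires, +2 burnt)
  -> target ignites at step 8
Step 9: cell (5,0)='.' (+0 fires, +1 burnt)
  fire out at step 9

8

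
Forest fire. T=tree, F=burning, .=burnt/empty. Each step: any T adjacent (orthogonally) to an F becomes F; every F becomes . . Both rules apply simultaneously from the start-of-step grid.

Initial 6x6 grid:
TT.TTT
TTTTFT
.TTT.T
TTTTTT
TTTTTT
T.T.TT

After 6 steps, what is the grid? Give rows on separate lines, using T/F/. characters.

Step 1: 3 trees catch fire, 1 burn out
  TT.TFT
  TTTF.F
  .TTT.T
  TTTTTT
  TTTTTT
  T.T.TT
Step 2: 5 trees catch fire, 3 burn out
  TT.F.F
  TTF...
  .TTF.F
  TTTTTT
  TTTTTT
  T.T.TT
Step 3: 4 trees catch fire, 5 burn out
  TT....
  TF....
  .TF...
  TTTFTF
  TTTTTT
  T.T.TT
Step 4: 7 trees catch fire, 4 burn out
  TF....
  F.....
  .F....
  TTF.F.
  TTTFTF
  T.T.TT
Step 5: 5 trees catch fire, 7 burn out
  F.....
  ......
  ......
  TF....
  TTF.F.
  T.T.TF
Step 6: 4 trees catch fire, 5 burn out
  ......
  ......
  ......
  F.....
  TF....
  T.F.F.

......
......
......
F.....
TF....
T.F.F.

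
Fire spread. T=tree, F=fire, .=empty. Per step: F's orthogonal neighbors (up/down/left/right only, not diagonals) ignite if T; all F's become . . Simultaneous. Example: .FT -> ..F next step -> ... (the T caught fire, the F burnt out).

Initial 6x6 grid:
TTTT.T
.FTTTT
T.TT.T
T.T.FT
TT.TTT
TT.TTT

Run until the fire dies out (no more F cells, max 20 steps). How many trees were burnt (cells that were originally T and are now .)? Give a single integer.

Step 1: +4 fires, +2 burnt (F count now 4)
Step 2: +8 fires, +4 burnt (F count now 8)
Step 3: +7 fires, +8 burnt (F count now 7)
Step 4: +1 fires, +7 burnt (F count now 1)
Step 5: +0 fires, +1 burnt (F count now 0)
Fire out after step 5
Initially T: 26, now '.': 30
Total burnt (originally-T cells now '.'): 20

Answer: 20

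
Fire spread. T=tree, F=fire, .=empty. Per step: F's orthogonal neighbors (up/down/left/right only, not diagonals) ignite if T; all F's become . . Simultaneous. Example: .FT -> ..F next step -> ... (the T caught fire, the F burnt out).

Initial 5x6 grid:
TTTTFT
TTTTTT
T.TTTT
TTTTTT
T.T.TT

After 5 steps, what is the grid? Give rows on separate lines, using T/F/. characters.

Step 1: 3 trees catch fire, 1 burn out
  TTTF.F
  TTTTFT
  T.TTTT
  TTTTTT
  T.T.TT
Step 2: 4 trees catch fire, 3 burn out
  TTF...
  TTTF.F
  T.TTFT
  TTTTTT
  T.T.TT
Step 3: 5 trees catch fire, 4 burn out
  TF....
  TTF...
  T.TF.F
  TTTTFT
  T.T.TT
Step 4: 6 trees catch fire, 5 burn out
  F.....
  TF....
  T.F...
  TTTF.F
  T.T.FT
Step 5: 3 trees catch fire, 6 burn out
  ......
  F.....
  T.....
  TTF...
  T.T..F

......
F.....
T.....
TTF...
T.T..F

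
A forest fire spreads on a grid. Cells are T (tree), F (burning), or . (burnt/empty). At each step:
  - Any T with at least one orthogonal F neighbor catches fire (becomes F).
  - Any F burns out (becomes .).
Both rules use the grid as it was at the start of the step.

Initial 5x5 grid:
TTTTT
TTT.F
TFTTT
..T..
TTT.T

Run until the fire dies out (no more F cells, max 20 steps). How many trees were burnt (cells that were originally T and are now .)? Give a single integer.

Step 1: +5 fires, +2 burnt (F count now 5)
Step 2: +6 fires, +5 burnt (F count now 6)
Step 3: +3 fires, +6 burnt (F count now 3)
Step 4: +1 fires, +3 burnt (F count now 1)
Step 5: +1 fires, +1 burnt (F count now 1)
Step 6: +0 fires, +1 burnt (F count now 0)
Fire out after step 6
Initially T: 17, now '.': 24
Total burnt (originally-T cells now '.'): 16

Answer: 16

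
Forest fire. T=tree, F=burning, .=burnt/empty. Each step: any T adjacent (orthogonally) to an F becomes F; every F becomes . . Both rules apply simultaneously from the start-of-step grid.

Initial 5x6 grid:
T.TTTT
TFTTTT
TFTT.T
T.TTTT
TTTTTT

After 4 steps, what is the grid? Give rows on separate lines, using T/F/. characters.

Step 1: 4 trees catch fire, 2 burn out
  T.TTTT
  F.FTTT
  F.FT.T
  T.TTTT
  TTTTTT
Step 2: 6 trees catch fire, 4 burn out
  F.FTTT
  ...FTT
  ...F.T
  F.FTTT
  TTTTTT
Step 3: 5 trees catch fire, 6 burn out
  ...FTT
  ....FT
  .....T
  ...FTT
  FTFTTT
Step 4: 5 trees catch fire, 5 burn out
  ....FT
  .....F
  .....T
  ....FT
  .F.FTT

....FT
.....F
.....T
....FT
.F.FTT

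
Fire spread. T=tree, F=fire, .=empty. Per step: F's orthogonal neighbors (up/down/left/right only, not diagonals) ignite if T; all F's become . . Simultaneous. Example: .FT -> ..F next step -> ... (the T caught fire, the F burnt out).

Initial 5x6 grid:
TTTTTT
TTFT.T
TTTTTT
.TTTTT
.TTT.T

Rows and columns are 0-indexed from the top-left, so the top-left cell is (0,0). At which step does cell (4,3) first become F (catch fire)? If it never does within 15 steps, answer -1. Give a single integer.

Step 1: cell (4,3)='T' (+4 fires, +1 burnt)
Step 2: cell (4,3)='T' (+6 fires, +4 burnt)
Step 3: cell (4,3)='T' (+7 fires, +6 burnt)
Step 4: cell (4,3)='F' (+5 fires, +7 burnt)
  -> target ignites at step 4
Step 5: cell (4,3)='.' (+2 fires, +5 burnt)
Step 6: cell (4,3)='.' (+1 fires, +2 burnt)
Step 7: cell (4,3)='.' (+0 fires, +1 burnt)
  fire out at step 7

4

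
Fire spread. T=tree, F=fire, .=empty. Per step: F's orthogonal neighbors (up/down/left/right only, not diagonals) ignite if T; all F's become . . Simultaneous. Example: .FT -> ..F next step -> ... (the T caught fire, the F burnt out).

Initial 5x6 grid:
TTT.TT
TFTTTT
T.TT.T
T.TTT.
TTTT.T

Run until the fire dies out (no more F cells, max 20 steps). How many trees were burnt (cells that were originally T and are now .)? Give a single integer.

Step 1: +3 fires, +1 burnt (F count now 3)
Step 2: +5 fires, +3 burnt (F count now 5)
Step 3: +4 fires, +5 burnt (F count now 4)
Step 4: +5 fires, +4 burnt (F count now 5)
Step 5: +5 fires, +5 burnt (F count now 5)
Step 6: +0 fires, +5 burnt (F count now 0)
Fire out after step 6
Initially T: 23, now '.': 29
Total burnt (originally-T cells now '.'): 22

Answer: 22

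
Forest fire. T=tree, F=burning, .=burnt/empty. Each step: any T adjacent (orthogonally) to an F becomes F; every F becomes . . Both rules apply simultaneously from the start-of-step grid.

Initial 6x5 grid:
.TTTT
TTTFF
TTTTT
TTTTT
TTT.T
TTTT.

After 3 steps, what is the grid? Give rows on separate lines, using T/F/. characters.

Step 1: 5 trees catch fire, 2 burn out
  .TTFF
  TTF..
  TTTFF
  TTTTT
  TTT.T
  TTTT.
Step 2: 5 trees catch fire, 5 burn out
  .TF..
  TF...
  TTF..
  TTTFF
  TTT.T
  TTTT.
Step 3: 5 trees catch fire, 5 burn out
  .F...
  F....
  TF...
  TTF..
  TTT.F
  TTTT.

.F...
F....
TF...
TTF..
TTT.F
TTTT.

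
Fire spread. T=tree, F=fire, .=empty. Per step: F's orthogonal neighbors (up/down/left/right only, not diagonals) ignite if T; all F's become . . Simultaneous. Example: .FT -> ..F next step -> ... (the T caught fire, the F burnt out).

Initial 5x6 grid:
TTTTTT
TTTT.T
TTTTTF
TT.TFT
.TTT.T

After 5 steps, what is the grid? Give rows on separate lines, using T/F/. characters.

Step 1: 4 trees catch fire, 2 burn out
  TTTTTT
  TTTT.F
  TTTTF.
  TT.F.F
  .TTT.T
Step 2: 4 trees catch fire, 4 burn out
  TTTTTF
  TTTT..
  TTTF..
  TT....
  .TTF.F
Step 3: 4 trees catch fire, 4 burn out
  TTTTF.
  TTTF..
  TTF...
  TT....
  .TF...
Step 4: 4 trees catch fire, 4 burn out
  TTTF..
  TTF...
  TF....
  TT....
  .F....
Step 5: 4 trees catch fire, 4 burn out
  TTF...
  TF....
  F.....
  TF....
  ......

TTF...
TF....
F.....
TF....
......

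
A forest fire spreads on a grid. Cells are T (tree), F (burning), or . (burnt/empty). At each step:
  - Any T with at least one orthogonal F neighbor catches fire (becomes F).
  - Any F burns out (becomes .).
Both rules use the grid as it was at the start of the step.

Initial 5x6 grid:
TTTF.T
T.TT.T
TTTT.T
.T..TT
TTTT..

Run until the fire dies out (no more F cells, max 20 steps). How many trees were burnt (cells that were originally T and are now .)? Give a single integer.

Step 1: +2 fires, +1 burnt (F count now 2)
Step 2: +3 fires, +2 burnt (F count now 3)
Step 3: +2 fires, +3 burnt (F count now 2)
Step 4: +2 fires, +2 burnt (F count now 2)
Step 5: +2 fires, +2 burnt (F count now 2)
Step 6: +1 fires, +2 burnt (F count now 1)
Step 7: +2 fires, +1 burnt (F count now 2)
Step 8: +1 fires, +2 burnt (F count now 1)
Step 9: +0 fires, +1 burnt (F count now 0)
Fire out after step 9
Initially T: 20, now '.': 25
Total burnt (originally-T cells now '.'): 15

Answer: 15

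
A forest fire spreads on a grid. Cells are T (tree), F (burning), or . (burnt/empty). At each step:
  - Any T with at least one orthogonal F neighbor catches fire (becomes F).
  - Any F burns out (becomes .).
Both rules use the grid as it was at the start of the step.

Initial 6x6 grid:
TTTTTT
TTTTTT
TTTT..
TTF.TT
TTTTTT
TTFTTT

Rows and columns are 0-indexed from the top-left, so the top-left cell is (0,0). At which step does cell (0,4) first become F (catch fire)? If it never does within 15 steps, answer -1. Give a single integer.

Step 1: cell (0,4)='T' (+5 fires, +2 burnt)
Step 2: cell (0,4)='T' (+8 fires, +5 burnt)
Step 3: cell (0,4)='T' (+7 fires, +8 burnt)
Step 4: cell (0,4)='T' (+6 fires, +7 burnt)
Step 5: cell (0,4)='F' (+4 fires, +6 burnt)
  -> target ignites at step 5
Step 6: cell (0,4)='.' (+1 fires, +4 burnt)
Step 7: cell (0,4)='.' (+0 fires, +1 burnt)
  fire out at step 7

5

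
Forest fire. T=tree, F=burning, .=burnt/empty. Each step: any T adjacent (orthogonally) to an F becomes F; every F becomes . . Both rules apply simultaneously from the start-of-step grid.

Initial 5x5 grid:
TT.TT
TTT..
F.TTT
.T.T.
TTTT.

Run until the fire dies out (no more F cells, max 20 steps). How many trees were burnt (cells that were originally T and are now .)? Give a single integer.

Answer: 14

Derivation:
Step 1: +1 fires, +1 burnt (F count now 1)
Step 2: +2 fires, +1 burnt (F count now 2)
Step 3: +2 fires, +2 burnt (F count now 2)
Step 4: +1 fires, +2 burnt (F count now 1)
Step 5: +1 fires, +1 burnt (F count now 1)
Step 6: +2 fires, +1 burnt (F count now 2)
Step 7: +1 fires, +2 burnt (F count now 1)
Step 8: +1 fires, +1 burnt (F count now 1)
Step 9: +1 fires, +1 burnt (F count now 1)
Step 10: +2 fires, +1 burnt (F count now 2)
Step 11: +0 fires, +2 burnt (F count now 0)
Fire out after step 11
Initially T: 16, now '.': 23
Total burnt (originally-T cells now '.'): 14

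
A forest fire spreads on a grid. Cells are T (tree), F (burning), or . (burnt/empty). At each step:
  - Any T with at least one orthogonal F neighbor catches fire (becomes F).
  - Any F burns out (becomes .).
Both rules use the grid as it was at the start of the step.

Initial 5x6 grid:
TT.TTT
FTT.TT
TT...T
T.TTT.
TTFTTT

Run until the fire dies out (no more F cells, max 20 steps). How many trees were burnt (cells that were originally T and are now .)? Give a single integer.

Step 1: +6 fires, +2 burnt (F count now 6)
Step 2: +7 fires, +6 burnt (F count now 7)
Step 3: +2 fires, +7 burnt (F count now 2)
Step 4: +0 fires, +2 burnt (F count now 0)
Fire out after step 4
Initially T: 21, now '.': 24
Total burnt (originally-T cells now '.'): 15

Answer: 15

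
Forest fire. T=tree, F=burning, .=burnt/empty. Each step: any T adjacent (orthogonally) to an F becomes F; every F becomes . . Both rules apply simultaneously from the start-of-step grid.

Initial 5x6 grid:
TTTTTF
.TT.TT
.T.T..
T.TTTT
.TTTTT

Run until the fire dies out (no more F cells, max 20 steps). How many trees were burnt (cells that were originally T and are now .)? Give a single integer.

Answer: 10

Derivation:
Step 1: +2 fires, +1 burnt (F count now 2)
Step 2: +2 fires, +2 burnt (F count now 2)
Step 3: +1 fires, +2 burnt (F count now 1)
Step 4: +2 fires, +1 burnt (F count now 2)
Step 5: +2 fires, +2 burnt (F count now 2)
Step 6: +1 fires, +2 burnt (F count now 1)
Step 7: +0 fires, +1 burnt (F count now 0)
Fire out after step 7
Initially T: 21, now '.': 19
Total burnt (originally-T cells now '.'): 10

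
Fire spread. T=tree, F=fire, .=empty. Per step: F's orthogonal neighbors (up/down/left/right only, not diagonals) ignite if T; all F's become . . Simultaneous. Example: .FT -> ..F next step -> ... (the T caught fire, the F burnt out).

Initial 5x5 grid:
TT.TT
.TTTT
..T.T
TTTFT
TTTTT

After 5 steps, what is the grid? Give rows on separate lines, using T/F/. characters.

Step 1: 3 trees catch fire, 1 burn out
  TT.TT
  .TTTT
  ..T.T
  TTF.F
  TTTFT
Step 2: 5 trees catch fire, 3 burn out
  TT.TT
  .TTTT
  ..F.F
  TF...
  TTF.F
Step 3: 4 trees catch fire, 5 burn out
  TT.TT
  .TFTF
  .....
  F....
  TF...
Step 4: 4 trees catch fire, 4 burn out
  TT.TF
  .F.F.
  .....
  .....
  F....
Step 5: 2 trees catch fire, 4 burn out
  TF.F.
  .....
  .....
  .....
  .....

TF.F.
.....
.....
.....
.....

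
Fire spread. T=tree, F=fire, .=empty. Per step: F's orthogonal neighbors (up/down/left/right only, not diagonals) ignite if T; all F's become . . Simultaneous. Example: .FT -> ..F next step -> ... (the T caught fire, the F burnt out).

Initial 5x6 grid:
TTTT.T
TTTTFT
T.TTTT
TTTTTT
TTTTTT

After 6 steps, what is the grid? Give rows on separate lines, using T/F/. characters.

Step 1: 3 trees catch fire, 1 burn out
  TTTT.T
  TTTF.F
  T.TTFT
  TTTTTT
  TTTTTT
Step 2: 6 trees catch fire, 3 burn out
  TTTF.F
  TTF...
  T.TF.F
  TTTTFT
  TTTTTT
Step 3: 6 trees catch fire, 6 burn out
  TTF...
  TF....
  T.F...
  TTTF.F
  TTTTFT
Step 4: 5 trees catch fire, 6 burn out
  TF....
  F.....
  T.....
  TTF...
  TTTF.F
Step 5: 4 trees catch fire, 5 burn out
  F.....
  ......
  F.....
  TF....
  TTF...
Step 6: 2 trees catch fire, 4 burn out
  ......
  ......
  ......
  F.....
  TF....

......
......
......
F.....
TF....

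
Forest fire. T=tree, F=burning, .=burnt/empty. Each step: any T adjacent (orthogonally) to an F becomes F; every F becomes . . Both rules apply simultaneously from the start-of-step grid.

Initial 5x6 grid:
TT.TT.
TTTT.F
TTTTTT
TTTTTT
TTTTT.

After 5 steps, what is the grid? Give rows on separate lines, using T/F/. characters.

Step 1: 1 trees catch fire, 1 burn out
  TT.TT.
  TTTT..
  TTTTTF
  TTTTTT
  TTTTT.
Step 2: 2 trees catch fire, 1 burn out
  TT.TT.
  TTTT..
  TTTTF.
  TTTTTF
  TTTTT.
Step 3: 2 trees catch fire, 2 burn out
  TT.TT.
  TTTT..
  TTTF..
  TTTTF.
  TTTTT.
Step 4: 4 trees catch fire, 2 burn out
  TT.TT.
  TTTF..
  TTF...
  TTTF..
  TTTTF.
Step 5: 5 trees catch fire, 4 burn out
  TT.FT.
  TTF...
  TF....
  TTF...
  TTTF..

TT.FT.
TTF...
TF....
TTF...
TTTF..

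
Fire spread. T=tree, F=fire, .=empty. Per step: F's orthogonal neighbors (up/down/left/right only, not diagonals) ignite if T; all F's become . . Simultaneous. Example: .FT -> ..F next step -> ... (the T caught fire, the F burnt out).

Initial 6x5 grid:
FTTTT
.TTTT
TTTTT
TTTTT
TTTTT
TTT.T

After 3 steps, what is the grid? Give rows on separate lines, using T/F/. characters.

Step 1: 1 trees catch fire, 1 burn out
  .FTTT
  .TTTT
  TTTTT
  TTTTT
  TTTTT
  TTT.T
Step 2: 2 trees catch fire, 1 burn out
  ..FTT
  .FTTT
  TTTTT
  TTTTT
  TTTTT
  TTT.T
Step 3: 3 trees catch fire, 2 burn out
  ...FT
  ..FTT
  TFTTT
  TTTTT
  TTTTT
  TTT.T

...FT
..FTT
TFTTT
TTTTT
TTTTT
TTT.T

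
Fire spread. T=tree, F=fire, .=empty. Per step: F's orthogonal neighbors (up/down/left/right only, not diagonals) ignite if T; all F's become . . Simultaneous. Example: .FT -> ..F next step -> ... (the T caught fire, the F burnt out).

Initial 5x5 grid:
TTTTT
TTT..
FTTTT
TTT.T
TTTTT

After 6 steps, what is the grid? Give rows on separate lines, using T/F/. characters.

Step 1: 3 trees catch fire, 1 burn out
  TTTTT
  FTT..
  .FTTT
  FTT.T
  TTTTT
Step 2: 5 trees catch fire, 3 burn out
  FTTTT
  .FT..
  ..FTT
  .FT.T
  FTTTT
Step 3: 5 trees catch fire, 5 burn out
  .FTTT
  ..F..
  ...FT
  ..F.T
  .FTTT
Step 4: 3 trees catch fire, 5 burn out
  ..FTT
  .....
  ....F
  ....T
  ..FTT
Step 5: 3 trees catch fire, 3 burn out
  ...FT
  .....
  .....
  ....F
  ...FT
Step 6: 2 trees catch fire, 3 burn out
  ....F
  .....
  .....
  .....
  ....F

....F
.....
.....
.....
....F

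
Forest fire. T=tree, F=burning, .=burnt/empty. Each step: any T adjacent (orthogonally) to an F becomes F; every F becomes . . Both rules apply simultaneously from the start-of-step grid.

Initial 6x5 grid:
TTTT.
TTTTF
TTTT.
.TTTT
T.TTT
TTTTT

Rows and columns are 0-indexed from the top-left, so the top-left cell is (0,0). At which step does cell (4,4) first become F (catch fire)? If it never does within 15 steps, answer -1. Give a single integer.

Step 1: cell (4,4)='T' (+1 fires, +1 burnt)
Step 2: cell (4,4)='T' (+3 fires, +1 burnt)
Step 3: cell (4,4)='T' (+4 fires, +3 burnt)
Step 4: cell (4,4)='T' (+6 fires, +4 burnt)
Step 5: cell (4,4)='F' (+6 fires, +6 burnt)
  -> target ignites at step 5
Step 6: cell (4,4)='.' (+2 fires, +6 burnt)
Step 7: cell (4,4)='.' (+1 fires, +2 burnt)
Step 8: cell (4,4)='.' (+1 fires, +1 burnt)
Step 9: cell (4,4)='.' (+1 fires, +1 burnt)
Step 10: cell (4,4)='.' (+0 fires, +1 burnt)
  fire out at step 10

5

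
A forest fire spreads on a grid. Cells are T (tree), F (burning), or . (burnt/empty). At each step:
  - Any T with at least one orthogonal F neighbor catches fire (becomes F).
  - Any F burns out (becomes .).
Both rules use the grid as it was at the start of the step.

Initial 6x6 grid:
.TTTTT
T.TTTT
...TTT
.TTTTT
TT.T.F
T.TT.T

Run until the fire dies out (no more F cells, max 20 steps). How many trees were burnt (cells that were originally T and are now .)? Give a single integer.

Step 1: +2 fires, +1 burnt (F count now 2)
Step 2: +2 fires, +2 burnt (F count now 2)
Step 3: +3 fires, +2 burnt (F count now 3)
Step 4: +5 fires, +3 burnt (F count now 5)
Step 5: +4 fires, +5 burnt (F count now 4)
Step 6: +4 fires, +4 burnt (F count now 4)
Step 7: +2 fires, +4 burnt (F count now 2)
Step 8: +2 fires, +2 burnt (F count now 2)
Step 9: +0 fires, +2 burnt (F count now 0)
Fire out after step 9
Initially T: 25, now '.': 35
Total burnt (originally-T cells now '.'): 24

Answer: 24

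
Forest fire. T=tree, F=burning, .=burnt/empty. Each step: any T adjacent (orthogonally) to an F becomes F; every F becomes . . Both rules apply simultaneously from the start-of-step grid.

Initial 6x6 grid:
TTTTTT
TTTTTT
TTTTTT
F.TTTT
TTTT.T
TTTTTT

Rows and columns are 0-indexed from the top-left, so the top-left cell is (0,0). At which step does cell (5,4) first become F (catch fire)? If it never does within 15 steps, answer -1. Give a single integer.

Step 1: cell (5,4)='T' (+2 fires, +1 burnt)
Step 2: cell (5,4)='T' (+4 fires, +2 burnt)
Step 3: cell (5,4)='T' (+5 fires, +4 burnt)
Step 4: cell (5,4)='T' (+6 fires, +5 burnt)
Step 5: cell (5,4)='T' (+5 fires, +6 burnt)
Step 6: cell (5,4)='F' (+5 fires, +5 burnt)
  -> target ignites at step 6
Step 7: cell (5,4)='.' (+4 fires, +5 burnt)
Step 8: cell (5,4)='.' (+2 fires, +4 burnt)
Step 9: cell (5,4)='.' (+0 fires, +2 burnt)
  fire out at step 9

6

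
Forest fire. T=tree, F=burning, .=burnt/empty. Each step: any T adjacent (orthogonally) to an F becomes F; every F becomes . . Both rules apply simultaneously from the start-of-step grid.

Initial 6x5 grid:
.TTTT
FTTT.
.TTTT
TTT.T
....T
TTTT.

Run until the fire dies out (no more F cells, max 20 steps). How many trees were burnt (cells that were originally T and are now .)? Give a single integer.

Answer: 16

Derivation:
Step 1: +1 fires, +1 burnt (F count now 1)
Step 2: +3 fires, +1 burnt (F count now 3)
Step 3: +4 fires, +3 burnt (F count now 4)
Step 4: +4 fires, +4 burnt (F count now 4)
Step 5: +2 fires, +4 burnt (F count now 2)
Step 6: +1 fires, +2 burnt (F count now 1)
Step 7: +1 fires, +1 burnt (F count now 1)
Step 8: +0 fires, +1 burnt (F count now 0)
Fire out after step 8
Initially T: 20, now '.': 26
Total burnt (originally-T cells now '.'): 16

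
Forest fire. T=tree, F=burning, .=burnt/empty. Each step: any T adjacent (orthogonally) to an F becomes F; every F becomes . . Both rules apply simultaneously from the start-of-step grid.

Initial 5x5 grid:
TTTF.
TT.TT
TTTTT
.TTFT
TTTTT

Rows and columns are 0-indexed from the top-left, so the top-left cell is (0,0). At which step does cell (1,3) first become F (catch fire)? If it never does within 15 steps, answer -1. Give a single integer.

Step 1: cell (1,3)='F' (+6 fires, +2 burnt)
  -> target ignites at step 1
Step 2: cell (1,3)='.' (+7 fires, +6 burnt)
Step 3: cell (1,3)='.' (+4 fires, +7 burnt)
Step 4: cell (1,3)='.' (+3 fires, +4 burnt)
Step 5: cell (1,3)='.' (+0 fires, +3 burnt)
  fire out at step 5

1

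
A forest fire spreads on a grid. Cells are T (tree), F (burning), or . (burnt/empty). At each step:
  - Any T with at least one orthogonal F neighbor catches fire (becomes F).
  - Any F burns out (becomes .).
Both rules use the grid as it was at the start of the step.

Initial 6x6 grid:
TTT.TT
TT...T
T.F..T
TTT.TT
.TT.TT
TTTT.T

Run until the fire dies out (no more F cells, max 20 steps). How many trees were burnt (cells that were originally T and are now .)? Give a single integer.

Answer: 15

Derivation:
Step 1: +1 fires, +1 burnt (F count now 1)
Step 2: +2 fires, +1 burnt (F count now 2)
Step 3: +3 fires, +2 burnt (F count now 3)
Step 4: +3 fires, +3 burnt (F count now 3)
Step 5: +2 fires, +3 burnt (F count now 2)
Step 6: +2 fires, +2 burnt (F count now 2)
Step 7: +1 fires, +2 burnt (F count now 1)
Step 8: +1 fires, +1 burnt (F count now 1)
Step 9: +0 fires, +1 burnt (F count now 0)
Fire out after step 9
Initially T: 24, now '.': 27
Total burnt (originally-T cells now '.'): 15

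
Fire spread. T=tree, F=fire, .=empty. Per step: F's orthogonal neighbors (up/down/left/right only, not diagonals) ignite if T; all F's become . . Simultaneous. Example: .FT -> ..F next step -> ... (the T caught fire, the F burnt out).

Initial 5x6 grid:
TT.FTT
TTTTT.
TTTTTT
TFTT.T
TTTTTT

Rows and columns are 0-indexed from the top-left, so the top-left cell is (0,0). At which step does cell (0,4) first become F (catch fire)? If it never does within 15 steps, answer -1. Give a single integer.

Step 1: cell (0,4)='F' (+6 fires, +2 burnt)
  -> target ignites at step 1
Step 2: cell (0,4)='.' (+10 fires, +6 burnt)
Step 3: cell (0,4)='.' (+4 fires, +10 burnt)
Step 4: cell (0,4)='.' (+3 fires, +4 burnt)
Step 5: cell (0,4)='.' (+2 fires, +3 burnt)
Step 6: cell (0,4)='.' (+0 fires, +2 burnt)
  fire out at step 6

1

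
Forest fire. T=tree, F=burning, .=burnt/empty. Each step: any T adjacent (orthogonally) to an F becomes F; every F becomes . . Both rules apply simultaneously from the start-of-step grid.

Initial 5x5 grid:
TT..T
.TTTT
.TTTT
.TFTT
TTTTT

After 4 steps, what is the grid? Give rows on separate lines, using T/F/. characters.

Step 1: 4 trees catch fire, 1 burn out
  TT..T
  .TTTT
  .TFTT
  .F.FT
  TTFTT
Step 2: 6 trees catch fire, 4 burn out
  TT..T
  .TFTT
  .F.FT
  ....F
  TF.FT
Step 3: 5 trees catch fire, 6 burn out
  TT..T
  .F.FT
  ....F
  .....
  F...F
Step 4: 2 trees catch fire, 5 burn out
  TF..T
  ....F
  .....
  .....
  .....

TF..T
....F
.....
.....
.....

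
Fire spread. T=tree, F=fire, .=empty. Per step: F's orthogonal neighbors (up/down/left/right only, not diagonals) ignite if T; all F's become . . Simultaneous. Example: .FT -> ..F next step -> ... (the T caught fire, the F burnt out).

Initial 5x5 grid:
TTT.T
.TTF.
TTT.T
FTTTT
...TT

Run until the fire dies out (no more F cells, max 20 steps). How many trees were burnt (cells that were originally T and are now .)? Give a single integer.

Step 1: +3 fires, +2 burnt (F count now 3)
Step 2: +5 fires, +3 burnt (F count now 5)
Step 3: +2 fires, +5 burnt (F count now 2)
Step 4: +3 fires, +2 burnt (F count now 3)
Step 5: +2 fires, +3 burnt (F count now 2)
Step 6: +0 fires, +2 burnt (F count now 0)
Fire out after step 6
Initially T: 16, now '.': 24
Total burnt (originally-T cells now '.'): 15

Answer: 15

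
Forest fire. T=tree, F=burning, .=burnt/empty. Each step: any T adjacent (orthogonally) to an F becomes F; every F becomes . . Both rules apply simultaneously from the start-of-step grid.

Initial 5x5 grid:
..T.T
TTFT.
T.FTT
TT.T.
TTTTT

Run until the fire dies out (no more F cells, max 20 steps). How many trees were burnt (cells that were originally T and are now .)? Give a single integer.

Step 1: +4 fires, +2 burnt (F count now 4)
Step 2: +3 fires, +4 burnt (F count now 3)
Step 3: +2 fires, +3 burnt (F count now 2)
Step 4: +3 fires, +2 burnt (F count now 3)
Step 5: +3 fires, +3 burnt (F count now 3)
Step 6: +0 fires, +3 burnt (F count now 0)
Fire out after step 6
Initially T: 16, now '.': 24
Total burnt (originally-T cells now '.'): 15

Answer: 15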